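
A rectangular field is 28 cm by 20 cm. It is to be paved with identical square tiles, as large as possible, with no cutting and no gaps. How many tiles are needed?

35

Tile side = gcd(28, 20).
28 = 2^2 × 7
20 = 2^2 × 5
gcd(28, 20) = 2^2 = 4.
Tiles: (28/4) × (20/4) = 7 × 5 = 35.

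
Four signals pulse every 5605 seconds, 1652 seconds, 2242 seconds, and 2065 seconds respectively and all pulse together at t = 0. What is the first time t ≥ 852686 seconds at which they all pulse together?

Joint pulses occur at multiples of LCM(5605, 1652, 2242, 2065).
5605 = 5 × 19 × 59
1652 = 2^2 × 7 × 59
2242 = 2 × 19 × 59
2065 = 5 × 7 × 59
LCM(5605, 1652, 2242, 2065) = 2^2 × 5 × 7 × 19 × 59 = 156940.
Smallest multiple of 156940 that is ≥ 852686: ⌈852686/156940⌉ × 156940 = 6 × 156940 = 941640.

941640 seconds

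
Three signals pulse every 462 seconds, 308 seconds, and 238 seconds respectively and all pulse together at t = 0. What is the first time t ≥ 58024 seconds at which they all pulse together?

62832 seconds

Joint pulses occur at multiples of LCM(462, 308, 238).
462 = 2 × 3 × 7 × 11
308 = 2^2 × 7 × 11
238 = 2 × 7 × 17
LCM(462, 308, 238) = 2^2 × 3 × 7 × 11 × 17 = 15708.
Smallest multiple of 15708 that is ≥ 58024: ⌈58024/15708⌉ × 15708 = 4 × 15708 = 62832.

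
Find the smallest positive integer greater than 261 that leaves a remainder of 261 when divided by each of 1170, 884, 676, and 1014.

N − 261 must be a common multiple of 1170, 884, 676, and 1014.
1170 = 2 × 3^2 × 5 × 13
884 = 2^2 × 13 × 17
676 = 2^2 × 13^2
1014 = 2 × 3 × 13^2
LCM(1170, 884, 676, 1014) = 2^2 × 3^2 × 5 × 13^2 × 17 = 517140.
Smallest N > 261 is LCM + 261 = 517140 + 261 = 517401.

517401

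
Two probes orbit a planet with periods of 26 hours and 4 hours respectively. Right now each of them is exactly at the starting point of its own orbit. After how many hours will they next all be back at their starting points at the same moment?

They coincide at every common multiple of the periods; the first is the LCM.
26 = 2 × 13
4 = 2^2
LCM(26, 4) = 2^2 × 13 = 52.

52 hours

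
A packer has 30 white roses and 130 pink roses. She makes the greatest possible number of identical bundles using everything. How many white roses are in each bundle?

3

Number of bundles = gcd(30, 130).
30 = 2 × 3 × 5
130 = 2 × 5 × 13
gcd(30, 130) = 2 × 5 = 10.
white roses per bundle = 30 / 10 = 3.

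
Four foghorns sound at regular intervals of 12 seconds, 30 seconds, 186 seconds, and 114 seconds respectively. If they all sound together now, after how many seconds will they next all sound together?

35340 seconds

We need the least common multiple of the intervals.
12 = 2^2 × 3
30 = 2 × 3 × 5
186 = 2 × 3 × 31
114 = 2 × 3 × 19
LCM(12, 30, 186, 114) = 2^2 × 3 × 5 × 19 × 31 = 35340.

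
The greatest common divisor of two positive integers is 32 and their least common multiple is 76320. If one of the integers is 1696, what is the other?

For two integers, gcd × lcm = product, so the other is (32 × 76320) / 1696 = 2442240 / 1696 = 1440.

1440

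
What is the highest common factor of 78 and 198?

6

78 = 2 × 3 × 13
198 = 2 × 3^2 × 11
gcd(78, 198) = 2 × 3 = 6.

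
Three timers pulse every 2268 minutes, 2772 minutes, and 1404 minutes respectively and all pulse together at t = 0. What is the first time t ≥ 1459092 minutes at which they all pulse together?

Joint pulses occur at multiples of LCM(2268, 2772, 1404).
2268 = 2^2 × 3^4 × 7
2772 = 2^2 × 3^2 × 7 × 11
1404 = 2^2 × 3^3 × 13
LCM(2268, 2772, 1404) = 2^2 × 3^4 × 7 × 11 × 13 = 324324.
Smallest multiple of 324324 that is ≥ 1459092: ⌈1459092/324324⌉ × 324324 = 5 × 324324 = 1621620.

1621620 minutes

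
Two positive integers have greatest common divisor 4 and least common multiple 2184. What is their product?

8736

For any two positive integers, gcd × lcm = product = 4 × 2184 = 8736.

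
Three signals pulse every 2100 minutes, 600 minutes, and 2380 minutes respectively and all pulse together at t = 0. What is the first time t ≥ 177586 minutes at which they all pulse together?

Joint pulses occur at multiples of LCM(2100, 600, 2380).
2100 = 2^2 × 3 × 5^2 × 7
600 = 2^3 × 3 × 5^2
2380 = 2^2 × 5 × 7 × 17
LCM(2100, 600, 2380) = 2^3 × 3 × 5^2 × 7 × 17 = 71400.
Smallest multiple of 71400 that is ≥ 177586: ⌈177586/71400⌉ × 71400 = 3 × 71400 = 214200.

214200 minutes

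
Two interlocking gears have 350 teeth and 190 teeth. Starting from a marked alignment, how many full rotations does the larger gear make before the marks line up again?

The first common completion time is the LCM of the periods.
350 = 2 × 5^2 × 7
190 = 2 × 5 × 19
LCM(350, 190) = 2 × 5^2 × 7 × 19 = 6650.
Rotations for period 350: 6650 / 350 = 19.

19 rotations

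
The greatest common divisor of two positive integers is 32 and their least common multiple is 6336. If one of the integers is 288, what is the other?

For two integers, gcd × lcm = product, so the other is (32 × 6336) / 288 = 202752 / 288 = 704.

704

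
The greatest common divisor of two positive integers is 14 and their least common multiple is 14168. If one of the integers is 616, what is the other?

322

For two integers, gcd × lcm = product, so the other is (14 × 14168) / 616 = 198352 / 616 = 322.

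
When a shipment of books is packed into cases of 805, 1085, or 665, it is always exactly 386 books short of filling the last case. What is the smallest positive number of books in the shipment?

473759

Being 386 short of a full case of size k means N ≡ −386 (mod k), i.e. N + 386 is a multiple of each size.
805 = 5 × 7 × 23
1085 = 5 × 7 × 31
665 = 5 × 7 × 19
LCM(805, 1085, 665) = 5 × 7 × 19 × 23 × 31 = 474145.
Smallest positive N is 474145 − 386 = 473759.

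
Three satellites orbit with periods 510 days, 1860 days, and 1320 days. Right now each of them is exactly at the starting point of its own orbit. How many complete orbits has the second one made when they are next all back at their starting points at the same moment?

The first common completion time is the LCM of the periods.
510 = 2 × 3 × 5 × 17
1860 = 2^2 × 3 × 5 × 31
1320 = 2^3 × 3 × 5 × 11
LCM(510, 1860, 1320) = 2^3 × 3 × 5 × 11 × 17 × 31 = 695640.
Orbits for period 1860: 695640 / 1860 = 374.

374 orbits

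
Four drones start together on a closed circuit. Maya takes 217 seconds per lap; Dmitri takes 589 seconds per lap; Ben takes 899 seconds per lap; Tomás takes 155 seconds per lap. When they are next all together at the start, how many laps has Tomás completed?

3857 laps

All finish a whole number of cycles simultaneously at t = LCM of the periods.
217 = 7 × 31
589 = 19 × 31
899 = 29 × 31
155 = 5 × 31
LCM(217, 589, 899, 155) = 5 × 7 × 19 × 29 × 31 = 597835.
Laps for period 155: 597835 / 155 = 3857.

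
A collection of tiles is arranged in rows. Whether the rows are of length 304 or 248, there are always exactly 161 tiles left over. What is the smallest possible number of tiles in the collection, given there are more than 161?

N − 161 must be a common multiple of 304 and 248.
304 = 2^4 × 19
248 = 2^3 × 31
LCM(304, 248) = 2^4 × 19 × 31 = 9424.
Smallest N > 161 is LCM + 161 = 9424 + 161 = 9585.

9585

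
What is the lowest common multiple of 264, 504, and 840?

27720

264 = 2^3 × 3 × 11
504 = 2^3 × 3^2 × 7
840 = 2^3 × 3 × 5 × 7
LCM(264, 504, 840) = 2^3 × 3^2 × 5 × 7 × 11 = 27720.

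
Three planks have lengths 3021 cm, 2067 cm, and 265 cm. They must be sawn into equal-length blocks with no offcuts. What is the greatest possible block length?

53 cm

This is the greatest common divisor of 3021, 2067, and 265.
3021 = 3 × 19 × 53
2067 = 3 × 13 × 53
265 = 5 × 53
gcd(3021, 2067, 265) = 53.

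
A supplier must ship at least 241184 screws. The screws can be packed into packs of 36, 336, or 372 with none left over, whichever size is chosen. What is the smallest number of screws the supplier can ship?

The number of screws must be a common multiple of 36, 336, and 372, so a multiple of their LCM.
36 = 2^2 × 3^2
336 = 2^4 × 3 × 7
372 = 2^2 × 3 × 31
LCM(36, 336, 372) = 2^4 × 3^2 × 7 × 31 = 31248.
Smallest multiple of 31248 that is ≥ 241184: ⌈241184/31248⌉ × 31248 = 8 × 31248 = 249984.

249984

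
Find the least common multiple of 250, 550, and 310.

85250

250 = 2 × 5^3
550 = 2 × 5^2 × 11
310 = 2 × 5 × 31
LCM(250, 550, 310) = 2 × 5^3 × 11 × 31 = 85250.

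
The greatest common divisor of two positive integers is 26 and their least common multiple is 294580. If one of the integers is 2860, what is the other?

2678

For two integers, gcd × lcm = product, so the other is (26 × 294580) / 2860 = 7659080 / 2860 = 2678.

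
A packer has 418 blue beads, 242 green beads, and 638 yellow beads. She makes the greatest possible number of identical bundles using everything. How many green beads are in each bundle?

11

Number of bundles = gcd(418, 242, 638).
418 = 2 × 11 × 19
242 = 2 × 11^2
638 = 2 × 11 × 29
gcd(418, 242, 638) = 2 × 11 = 22.
green beads per bundle = 242 / 22 = 11.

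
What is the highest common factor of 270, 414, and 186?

6

270 = 2 × 3^3 × 5
414 = 2 × 3^2 × 23
186 = 2 × 3 × 31
gcd(270, 414, 186) = 2 × 3 = 6.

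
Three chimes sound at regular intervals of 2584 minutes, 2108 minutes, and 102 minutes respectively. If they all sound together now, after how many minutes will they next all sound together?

We need the least common multiple of the intervals.
2584 = 2^3 × 17 × 19
2108 = 2^2 × 17 × 31
102 = 2 × 3 × 17
LCM(2584, 2108, 102) = 2^3 × 3 × 17 × 19 × 31 = 240312.

240312 minutes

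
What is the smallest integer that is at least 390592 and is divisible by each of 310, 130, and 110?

The integer must be a common multiple of 310, 130, and 110, so a multiple of their LCM.
310 = 2 × 5 × 31
130 = 2 × 5 × 13
110 = 2 × 5 × 11
LCM(310, 130, 110) = 2 × 5 × 11 × 13 × 31 = 44330.
Smallest multiple of 44330 that is ≥ 390592: ⌈390592/44330⌉ × 44330 = 9 × 44330 = 398970.

398970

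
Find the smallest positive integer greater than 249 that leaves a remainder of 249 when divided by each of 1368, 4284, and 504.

163041

N − 249 must be a common multiple of 1368, 4284, and 504.
1368 = 2^3 × 3^2 × 19
4284 = 2^2 × 3^2 × 7 × 17
504 = 2^3 × 3^2 × 7
LCM(1368, 4284, 504) = 2^3 × 3^2 × 7 × 17 × 19 = 162792.
Smallest N > 249 is LCM + 249 = 162792 + 249 = 163041.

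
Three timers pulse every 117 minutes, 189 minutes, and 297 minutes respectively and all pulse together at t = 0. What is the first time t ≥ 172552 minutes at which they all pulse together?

Joint pulses occur at multiples of LCM(117, 189, 297).
117 = 3^2 × 13
189 = 3^3 × 7
297 = 3^3 × 11
LCM(117, 189, 297) = 3^3 × 7 × 11 × 13 = 27027.
Smallest multiple of 27027 that is ≥ 172552: ⌈172552/27027⌉ × 27027 = 7 × 27027 = 189189.

189189 minutes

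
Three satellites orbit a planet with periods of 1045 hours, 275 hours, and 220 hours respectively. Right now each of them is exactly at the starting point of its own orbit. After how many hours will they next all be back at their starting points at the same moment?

20900 hours

We need the least common multiple of the intervals.
1045 = 5 × 11 × 19
275 = 5^2 × 11
220 = 2^2 × 5 × 11
LCM(1045, 275, 220) = 2^2 × 5^2 × 11 × 19 = 20900.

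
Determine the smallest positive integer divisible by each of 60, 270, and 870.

15660

60 = 2^2 × 3 × 5
270 = 2 × 3^3 × 5
870 = 2 × 3 × 5 × 29
LCM(60, 270, 870) = 2^2 × 3^3 × 5 × 29 = 15660.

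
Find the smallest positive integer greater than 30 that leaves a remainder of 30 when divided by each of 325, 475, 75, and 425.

N − 30 must be a common multiple of 325, 475, 75, and 425.
325 = 5^2 × 13
475 = 5^2 × 19
75 = 3 × 5^2
425 = 5^2 × 17
LCM(325, 475, 75, 425) = 3 × 5^2 × 13 × 17 × 19 = 314925.
Smallest N > 30 is LCM + 30 = 314925 + 30 = 314955.

314955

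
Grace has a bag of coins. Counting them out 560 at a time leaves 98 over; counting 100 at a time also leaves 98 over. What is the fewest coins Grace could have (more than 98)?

N − 98 must be a common multiple of 560 and 100.
560 = 2^4 × 5 × 7
100 = 2^2 × 5^2
LCM(560, 100) = 2^4 × 5^2 × 7 = 2800.
Smallest N > 98 is LCM + 98 = 2800 + 98 = 2898.

2898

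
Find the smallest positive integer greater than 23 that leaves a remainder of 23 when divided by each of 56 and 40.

N − 23 must be a common multiple of 56 and 40.
56 = 2^3 × 7
40 = 2^3 × 5
LCM(56, 40) = 2^3 × 5 × 7 = 280.
Smallest N > 23 is LCM + 23 = 280 + 23 = 303.

303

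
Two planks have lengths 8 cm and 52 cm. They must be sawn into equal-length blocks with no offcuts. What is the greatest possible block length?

By the Euclidean algorithm:
52 = 6 × 8 + 4
8 = 2 × 4 + 0
gcd(8, 52) = 4.

4 cm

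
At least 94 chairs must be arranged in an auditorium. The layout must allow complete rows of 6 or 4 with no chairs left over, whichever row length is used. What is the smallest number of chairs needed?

The number of chairs must be a common multiple of 6 and 4, so a multiple of their LCM.
6 = 2 × 3
4 = 2^2
LCM(6, 4) = 2^2 × 3 = 12.
Smallest multiple of 12 that is ≥ 94: ⌈94/12⌉ × 12 = 8 × 12 = 96.

96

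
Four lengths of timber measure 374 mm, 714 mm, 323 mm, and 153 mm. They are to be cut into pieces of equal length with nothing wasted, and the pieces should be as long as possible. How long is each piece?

The greatest length dividing all of 374, 714, 323, and 153 is their gcd.
374 = 2 × 11 × 17
714 = 2 × 3 × 7 × 17
323 = 17 × 19
153 = 3^2 × 17
gcd(374, 714, 323, 153) = 17.

17 mm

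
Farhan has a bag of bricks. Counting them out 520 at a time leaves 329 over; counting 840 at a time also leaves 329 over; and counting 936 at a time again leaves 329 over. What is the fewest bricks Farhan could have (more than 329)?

33089

N − 329 must be a common multiple of 520, 840, and 936.
520 = 2^3 × 5 × 13
840 = 2^3 × 3 × 5 × 7
936 = 2^3 × 3^2 × 13
LCM(520, 840, 936) = 2^3 × 3^2 × 5 × 7 × 13 = 32760.
Smallest N > 329 is LCM + 329 = 32760 + 329 = 33089.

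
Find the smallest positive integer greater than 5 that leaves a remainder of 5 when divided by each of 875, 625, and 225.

39380

N − 5 must be a common multiple of 875, 625, and 225.
875 = 5^3 × 7
625 = 5^4
225 = 3^2 × 5^2
LCM(875, 625, 225) = 3^2 × 5^4 × 7 = 39375.
Smallest N > 5 is LCM + 5 = 39375 + 5 = 39380.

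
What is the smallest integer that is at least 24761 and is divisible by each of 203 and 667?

28014

The integer must be a common multiple of 203 and 667, so a multiple of their LCM.
203 = 7 × 29
667 = 23 × 29
LCM(203, 667) = 7 × 23 × 29 = 4669.
Smallest multiple of 4669 that is ≥ 24761: ⌈24761/4669⌉ × 4669 = 6 × 4669 = 28014.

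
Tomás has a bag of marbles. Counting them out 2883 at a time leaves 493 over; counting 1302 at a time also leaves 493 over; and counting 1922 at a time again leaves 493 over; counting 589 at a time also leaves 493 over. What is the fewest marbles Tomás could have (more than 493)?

N − 493 must be a common multiple of 2883, 1302, 1922, and 589.
2883 = 3 × 31^2
1302 = 2 × 3 × 7 × 31
1922 = 2 × 31^2
589 = 19 × 31
LCM(2883, 1302, 1922, 589) = 2 × 3 × 7 × 19 × 31^2 = 766878.
Smallest N > 493 is LCM + 493 = 766878 + 493 = 767371.

767371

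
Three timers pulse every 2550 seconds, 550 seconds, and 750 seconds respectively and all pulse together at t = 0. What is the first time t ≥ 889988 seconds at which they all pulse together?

981750 seconds

Joint pulses occur at multiples of LCM(2550, 550, 750).
2550 = 2 × 3 × 5^2 × 17
550 = 2 × 5^2 × 11
750 = 2 × 3 × 5^3
LCM(2550, 550, 750) = 2 × 3 × 5^3 × 11 × 17 = 140250.
Smallest multiple of 140250 that is ≥ 889988: ⌈889988/140250⌉ × 140250 = 7 × 140250 = 981750.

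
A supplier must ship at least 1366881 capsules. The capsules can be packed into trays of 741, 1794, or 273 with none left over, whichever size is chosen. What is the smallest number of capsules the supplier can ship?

1431612

The number of capsules must be a common multiple of 741, 1794, and 273, so a multiple of their LCM.
741 = 3 × 13 × 19
1794 = 2 × 3 × 13 × 23
273 = 3 × 7 × 13
LCM(741, 1794, 273) = 2 × 3 × 7 × 13 × 19 × 23 = 238602.
Smallest multiple of 238602 that is ≥ 1366881: ⌈1366881/238602⌉ × 238602 = 6 × 238602 = 1431612.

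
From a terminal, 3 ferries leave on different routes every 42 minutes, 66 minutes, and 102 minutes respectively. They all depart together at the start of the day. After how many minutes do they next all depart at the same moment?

7854 minutes

The first simultaneous occurrence is after LCM of the individual periods.
42 = 2 × 3 × 7
66 = 2 × 3 × 11
102 = 2 × 3 × 17
LCM(42, 66, 102) = 2 × 3 × 7 × 11 × 17 = 7854.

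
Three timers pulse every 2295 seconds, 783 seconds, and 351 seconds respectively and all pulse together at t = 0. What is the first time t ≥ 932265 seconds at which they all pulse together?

Joint pulses occur at multiples of LCM(2295, 783, 351).
2295 = 3^3 × 5 × 17
783 = 3^3 × 29
351 = 3^3 × 13
LCM(2295, 783, 351) = 3^3 × 5 × 13 × 17 × 29 = 865215.
Smallest multiple of 865215 that is ≥ 932265: ⌈932265/865215⌉ × 865215 = 2 × 865215 = 1730430.

1730430 seconds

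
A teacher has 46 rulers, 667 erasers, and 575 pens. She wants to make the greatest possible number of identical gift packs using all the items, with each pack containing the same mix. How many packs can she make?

23 packs

The pack count must divide each quantity, so the greatest is gcd(46, 667, 575).
46 = 2 × 23
667 = 23 × 29
575 = 5^2 × 23
gcd(46, 667, 575) = 23.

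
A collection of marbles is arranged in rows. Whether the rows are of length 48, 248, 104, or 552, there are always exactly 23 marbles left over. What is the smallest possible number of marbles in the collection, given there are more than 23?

444935

N − 23 must be a common multiple of 48, 248, 104, and 552.
48 = 2^4 × 3
248 = 2^3 × 31
104 = 2^3 × 13
552 = 2^3 × 3 × 23
LCM(48, 248, 104, 552) = 2^4 × 3 × 13 × 23 × 31 = 444912.
Smallest N > 23 is LCM + 23 = 444912 + 23 = 444935.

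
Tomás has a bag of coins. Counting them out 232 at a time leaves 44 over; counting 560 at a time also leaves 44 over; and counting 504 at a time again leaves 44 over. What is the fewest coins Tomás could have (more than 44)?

N − 44 must be a common multiple of 232, 560, and 504.
232 = 2^3 × 29
560 = 2^4 × 5 × 7
504 = 2^3 × 3^2 × 7
LCM(232, 560, 504) = 2^4 × 3^2 × 5 × 7 × 29 = 146160.
Smallest N > 44 is LCM + 44 = 146160 + 44 = 146204.

146204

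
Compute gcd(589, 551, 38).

589 = 19 × 31
551 = 19 × 29
38 = 2 × 19
gcd(589, 551, 38) = 19.

19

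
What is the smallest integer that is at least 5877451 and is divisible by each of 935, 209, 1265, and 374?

6537520

The integer must be a common multiple of 935, 209, 1265, and 374, so a multiple of their LCM.
935 = 5 × 11 × 17
209 = 11 × 19
1265 = 5 × 11 × 23
374 = 2 × 11 × 17
LCM(935, 209, 1265, 374) = 2 × 5 × 11 × 17 × 19 × 23 = 817190.
Smallest multiple of 817190 that is ≥ 5877451: ⌈5877451/817190⌉ × 817190 = 8 × 817190 = 6537520.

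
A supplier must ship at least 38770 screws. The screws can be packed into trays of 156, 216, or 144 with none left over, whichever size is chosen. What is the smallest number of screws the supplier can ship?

39312

The number of screws must be a common multiple of 156, 216, and 144, so a multiple of their LCM.
156 = 2^2 × 3 × 13
216 = 2^3 × 3^3
144 = 2^4 × 3^2
LCM(156, 216, 144) = 2^4 × 3^3 × 13 = 5616.
Smallest multiple of 5616 that is ≥ 38770: ⌈38770/5616⌉ × 5616 = 7 × 5616 = 39312.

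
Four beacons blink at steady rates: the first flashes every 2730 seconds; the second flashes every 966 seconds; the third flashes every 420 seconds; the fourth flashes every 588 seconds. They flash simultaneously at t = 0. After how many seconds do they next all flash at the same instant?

879060 seconds

We need the least common multiple of the intervals.
2730 = 2 × 3 × 5 × 7 × 13
966 = 2 × 3 × 7 × 23
420 = 2^2 × 3 × 5 × 7
588 = 2^2 × 3 × 7^2
LCM(2730, 966, 420, 588) = 2^2 × 3 × 5 × 7^2 × 13 × 23 = 879060.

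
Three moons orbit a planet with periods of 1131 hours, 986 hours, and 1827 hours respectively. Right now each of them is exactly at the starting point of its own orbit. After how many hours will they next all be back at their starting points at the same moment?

807534 hours

They coincide at every common multiple of the periods; the first is the LCM.
1131 = 3 × 13 × 29
986 = 2 × 17 × 29
1827 = 3^2 × 7 × 29
LCM(1131, 986, 1827) = 2 × 3^2 × 7 × 13 × 17 × 29 = 807534.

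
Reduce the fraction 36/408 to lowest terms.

36 = 2^2 × 3^2
408 = 2^3 × 3 × 17
gcd(36, 408) = 2^2 × 3 = 12.
Divide numerator and denominator by 12: 36/408 = 3/34.

3/34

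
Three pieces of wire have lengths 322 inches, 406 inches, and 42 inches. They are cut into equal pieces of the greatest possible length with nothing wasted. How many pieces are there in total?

55

Piece length = gcd(322, 406, 42).
322 = 2 × 7 × 23
406 = 2 × 7 × 29
42 = 2 × 3 × 7
gcd(322, 406, 42) = 2 × 7 = 14.
Total pieces = 322/14 + 406/14 + 42/14 = 23 + 29 + 3 = 55.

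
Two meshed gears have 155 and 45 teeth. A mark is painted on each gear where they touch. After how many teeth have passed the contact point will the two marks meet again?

They coincide at every common multiple of the periods; the first is the LCM.
155 = 5 × 31
45 = 3^2 × 5
LCM(155, 45) = 3^2 × 5 × 31 = 1395.

1395 teeth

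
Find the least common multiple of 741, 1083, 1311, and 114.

647634

741 = 3 × 13 × 19
1083 = 3 × 19^2
1311 = 3 × 19 × 23
114 = 2 × 3 × 19
LCM(741, 1083, 1311, 114) = 2 × 3 × 13 × 19^2 × 23 = 647634.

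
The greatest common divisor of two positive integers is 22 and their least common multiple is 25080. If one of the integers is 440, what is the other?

1254

For two integers, gcd × lcm = product, so the other is (22 × 25080) / 440 = 551760 / 440 = 1254.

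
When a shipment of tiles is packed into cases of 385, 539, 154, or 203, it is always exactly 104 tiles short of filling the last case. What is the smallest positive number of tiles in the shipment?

156206

Being 104 short of a full case of size k means N ≡ −104 (mod k), i.e. N + 104 is a multiple of each size.
385 = 5 × 7 × 11
539 = 7^2 × 11
154 = 2 × 7 × 11
203 = 7 × 29
LCM(385, 539, 154, 203) = 2 × 5 × 7^2 × 11 × 29 = 156310.
Smallest positive N is 156310 − 104 = 156206.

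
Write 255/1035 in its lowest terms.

17/69

255 = 3 × 5 × 17
1035 = 3^2 × 5 × 23
gcd(255, 1035) = 3 × 5 = 15.
Divide numerator and denominator by 15: 255/1035 = 17/69.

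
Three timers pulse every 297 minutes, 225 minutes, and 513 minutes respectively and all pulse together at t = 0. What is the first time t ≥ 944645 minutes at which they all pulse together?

987525 minutes

Joint pulses occur at multiples of LCM(297, 225, 513).
297 = 3^3 × 11
225 = 3^2 × 5^2
513 = 3^3 × 19
LCM(297, 225, 513) = 3^3 × 5^2 × 11 × 19 = 141075.
Smallest multiple of 141075 that is ≥ 944645: ⌈944645/141075⌉ × 141075 = 7 × 141075 = 987525.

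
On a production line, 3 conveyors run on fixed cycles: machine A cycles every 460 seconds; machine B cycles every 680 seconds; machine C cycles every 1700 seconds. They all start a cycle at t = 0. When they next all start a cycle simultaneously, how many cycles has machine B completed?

All finish a whole number of cycles simultaneously at t = LCM of the periods.
460 = 2^2 × 5 × 23
680 = 2^3 × 5 × 17
1700 = 2^2 × 5^2 × 17
LCM(460, 680, 1700) = 2^3 × 5^2 × 17 × 23 = 78200.
Cycles for period 680: 78200 / 680 = 115.

115 cycles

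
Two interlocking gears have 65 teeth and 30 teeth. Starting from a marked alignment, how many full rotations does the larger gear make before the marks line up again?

They are all back at their starting positions together after one LCM of the periods.
65 = 5 × 13
30 = 2 × 3 × 5
LCM(65, 30) = 2 × 3 × 5 × 13 = 390.
Rotations for period 65: 390 / 65 = 6.

6 rotations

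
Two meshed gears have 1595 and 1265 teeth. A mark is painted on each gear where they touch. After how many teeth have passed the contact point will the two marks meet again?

36685 teeth

They coincide at every common multiple of the periods; the first is the LCM.
1595 = 5 × 11 × 29
1265 = 5 × 11 × 23
LCM(1595, 1265) = 5 × 11 × 23 × 29 = 36685.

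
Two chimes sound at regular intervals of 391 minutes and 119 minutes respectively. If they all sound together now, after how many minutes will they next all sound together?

2737 minutes

The first simultaneous occurrence is after LCM of the individual periods.
391 = 17 × 23
119 = 7 × 17
LCM(391, 119) = 7 × 17 × 23 = 2737.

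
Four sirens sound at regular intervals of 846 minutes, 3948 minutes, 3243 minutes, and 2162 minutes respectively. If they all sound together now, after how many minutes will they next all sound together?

272412 minutes

They coincide at every common multiple of the periods; the first is the LCM.
846 = 2 × 3^2 × 47
3948 = 2^2 × 3 × 7 × 47
3243 = 3 × 23 × 47
2162 = 2 × 23 × 47
LCM(846, 3948, 3243, 2162) = 2^2 × 3^2 × 7 × 23 × 47 = 272412.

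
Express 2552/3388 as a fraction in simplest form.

2552 = 2^3 × 11 × 29
3388 = 2^2 × 7 × 11^2
gcd(2552, 3388) = 2^2 × 11 = 44.
Divide numerator and denominator by 44: 2552/3388 = 58/77.

58/77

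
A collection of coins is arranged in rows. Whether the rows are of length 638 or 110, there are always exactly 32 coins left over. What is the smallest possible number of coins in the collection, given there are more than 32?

N − 32 must be a common multiple of 638 and 110.
638 = 2 × 11 × 29
110 = 2 × 5 × 11
LCM(638, 110) = 2 × 5 × 11 × 29 = 3190.
Smallest N > 32 is LCM + 32 = 3190 + 32 = 3222.

3222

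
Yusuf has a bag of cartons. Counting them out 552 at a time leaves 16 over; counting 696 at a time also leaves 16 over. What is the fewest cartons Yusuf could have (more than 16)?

16024

N − 16 must be a common multiple of 552 and 696.
552 = 2^3 × 3 × 23
696 = 2^3 × 3 × 29
LCM(552, 696) = 2^3 × 3 × 23 × 29 = 16008.
Smallest N > 16 is LCM + 16 = 16008 + 16 = 16024.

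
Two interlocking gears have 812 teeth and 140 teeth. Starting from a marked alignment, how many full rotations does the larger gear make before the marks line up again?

All finish a whole number of cycles simultaneously at t = LCM of the periods.
812 = 2^2 × 7 × 29
140 = 2^2 × 5 × 7
LCM(812, 140) = 2^2 × 5 × 7 × 29 = 4060.
Rotations for period 812: 4060 / 812 = 5.

5 rotations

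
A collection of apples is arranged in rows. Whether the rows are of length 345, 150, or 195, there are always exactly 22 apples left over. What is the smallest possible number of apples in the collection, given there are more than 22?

N − 22 must be a common multiple of 345, 150, and 195.
345 = 3 × 5 × 23
150 = 2 × 3 × 5^2
195 = 3 × 5 × 13
LCM(345, 150, 195) = 2 × 3 × 5^2 × 13 × 23 = 44850.
Smallest N > 22 is LCM + 22 = 44850 + 22 = 44872.

44872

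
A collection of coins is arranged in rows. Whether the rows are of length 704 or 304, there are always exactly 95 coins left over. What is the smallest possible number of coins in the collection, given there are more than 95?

13471

N − 95 must be a common multiple of 704 and 304.
704 = 2^6 × 11
304 = 2^4 × 19
LCM(704, 304) = 2^6 × 11 × 19 = 13376.
Smallest N > 95 is LCM + 95 = 13376 + 95 = 13471.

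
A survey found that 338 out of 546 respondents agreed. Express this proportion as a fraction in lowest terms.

338 = 2 × 13^2
546 = 2 × 3 × 7 × 13
gcd(338, 546) = 2 × 13 = 26.
Divide numerator and denominator by 26: 338/546 = 13/21.

13/21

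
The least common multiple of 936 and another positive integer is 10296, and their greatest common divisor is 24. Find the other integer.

264

gcd × lcm = product of the two integers, so the other integer is (24 × 10296) / 936 = 264.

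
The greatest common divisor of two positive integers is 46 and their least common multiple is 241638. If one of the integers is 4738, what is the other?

2346

For two integers, gcd × lcm = product, so the other is (46 × 241638) / 4738 = 11115348 / 4738 = 2346.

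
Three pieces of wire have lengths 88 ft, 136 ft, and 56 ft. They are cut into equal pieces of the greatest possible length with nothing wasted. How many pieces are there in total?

35

Piece length = gcd(88, 136, 56).
88 = 2^3 × 11
136 = 2^3 × 17
56 = 2^3 × 7
gcd(88, 136, 56) = 2^3 = 8.
Total pieces = 88/8 + 136/8 + 56/8 = 11 + 17 + 7 = 35.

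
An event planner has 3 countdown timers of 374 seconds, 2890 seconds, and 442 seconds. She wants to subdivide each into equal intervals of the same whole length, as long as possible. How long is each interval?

The interval must divide each timer length; the longest such is the gcd.
374 = 2 × 11 × 17
2890 = 2 × 5 × 17^2
442 = 2 × 13 × 17
gcd(374, 2890, 442) = 2 × 17 = 34.

34 seconds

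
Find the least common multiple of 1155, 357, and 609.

1155 = 3 × 5 × 7 × 11
357 = 3 × 7 × 17
609 = 3 × 7 × 29
LCM(1155, 357, 609) = 3 × 5 × 7 × 11 × 17 × 29 = 569415.

569415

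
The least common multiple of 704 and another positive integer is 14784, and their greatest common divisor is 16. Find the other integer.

336

gcd × lcm = product of the two integers, so the other integer is (16 × 14784) / 704 = 336.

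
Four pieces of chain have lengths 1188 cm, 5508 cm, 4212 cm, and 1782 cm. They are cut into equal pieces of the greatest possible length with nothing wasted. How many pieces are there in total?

Piece length = gcd(1188, 5508, 4212, 1782).
1188 = 2^2 × 3^3 × 11
5508 = 2^2 × 3^4 × 17
4212 = 2^2 × 3^4 × 13
1782 = 2 × 3^4 × 11
gcd(1188, 5508, 4212, 1782) = 2 × 3^3 = 54.
Total pieces = 1188/54 + 5508/54 + 4212/54 + 1782/54 = 22 + 102 + 78 + 33 = 235.

235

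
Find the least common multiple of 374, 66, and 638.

374 = 2 × 11 × 17
66 = 2 × 3 × 11
638 = 2 × 11 × 29
LCM(374, 66, 638) = 2 × 3 × 11 × 17 × 29 = 32538.

32538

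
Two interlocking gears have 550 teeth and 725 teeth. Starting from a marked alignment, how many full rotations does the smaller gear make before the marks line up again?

29 rotations

The first common completion time is the LCM of the periods.
550 = 2 × 5^2 × 11
725 = 5^2 × 29
LCM(550, 725) = 2 × 5^2 × 11 × 29 = 15950.
Rotations for period 550: 15950 / 550 = 29.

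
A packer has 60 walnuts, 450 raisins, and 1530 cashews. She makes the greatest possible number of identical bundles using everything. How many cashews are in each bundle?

Number of bundles = gcd(60, 450, 1530).
60 = 2^2 × 3 × 5
450 = 2 × 3^2 × 5^2
1530 = 2 × 3^2 × 5 × 17
gcd(60, 450, 1530) = 2 × 3 × 5 = 30.
cashews per bundle = 1530 / 30 = 51.

51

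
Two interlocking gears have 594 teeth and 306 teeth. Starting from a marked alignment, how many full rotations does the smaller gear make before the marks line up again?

33 rotations

All finish a whole number of cycles simultaneously at t = LCM of the periods.
594 = 2 × 3^3 × 11
306 = 2 × 3^2 × 17
LCM(594, 306) = 2 × 3^3 × 11 × 17 = 10098.
Rotations for period 306: 10098 / 306 = 33.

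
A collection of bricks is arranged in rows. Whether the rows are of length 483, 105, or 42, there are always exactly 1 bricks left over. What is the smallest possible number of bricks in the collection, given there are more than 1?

N − 1 must be a common multiple of 483, 105, and 42.
483 = 3 × 7 × 23
105 = 3 × 5 × 7
42 = 2 × 3 × 7
LCM(483, 105, 42) = 2 × 3 × 5 × 7 × 23 = 4830.
Smallest N > 1 is LCM + 1 = 4830 + 1 = 4831.

4831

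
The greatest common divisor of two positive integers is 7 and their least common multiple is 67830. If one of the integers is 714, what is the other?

665

For two integers, gcd × lcm = product, so the other is (7 × 67830) / 714 = 474810 / 714 = 665.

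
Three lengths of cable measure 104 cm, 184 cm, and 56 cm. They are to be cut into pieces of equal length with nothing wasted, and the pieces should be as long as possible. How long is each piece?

The greatest length dividing all of 104, 184, and 56 is their gcd.
104 = 2^3 × 13
184 = 2^3 × 23
56 = 2^3 × 7
gcd(104, 184, 56) = 2^3 = 8.

8 cm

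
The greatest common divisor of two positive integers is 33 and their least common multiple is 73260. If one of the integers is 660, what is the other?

For two integers, gcd × lcm = product, so the other is (33 × 73260) / 660 = 2417580 / 660 = 3663.

3663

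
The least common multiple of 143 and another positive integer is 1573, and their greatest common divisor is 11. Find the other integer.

121

gcd × lcm = product of the two integers, so the other integer is (11 × 1573) / 143 = 121.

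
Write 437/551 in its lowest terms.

23/29

437 = 19 × 23
551 = 19 × 29
gcd(437, 551) = 19.
Divide numerator and denominator by 19: 437/551 = 23/29.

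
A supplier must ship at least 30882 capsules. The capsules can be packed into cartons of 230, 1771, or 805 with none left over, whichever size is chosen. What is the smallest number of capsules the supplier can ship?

35420

The number of capsules must be a common multiple of 230, 1771, and 805, so a multiple of their LCM.
230 = 2 × 5 × 23
1771 = 7 × 11 × 23
805 = 5 × 7 × 23
LCM(230, 1771, 805) = 2 × 5 × 7 × 11 × 23 = 17710.
Smallest multiple of 17710 that is ≥ 30882: ⌈30882/17710⌉ × 17710 = 2 × 17710 = 35420.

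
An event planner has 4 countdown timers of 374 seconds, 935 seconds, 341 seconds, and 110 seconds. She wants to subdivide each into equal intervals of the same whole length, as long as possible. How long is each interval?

11 seconds

The interval must divide each timer length; the longest such is the gcd.
374 = 2 × 11 × 17
935 = 5 × 11 × 17
341 = 11 × 31
110 = 2 × 5 × 11
gcd(374, 935, 341, 110) = 11.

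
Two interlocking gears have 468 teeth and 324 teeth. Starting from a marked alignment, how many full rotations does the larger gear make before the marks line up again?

All finish a whole number of cycles simultaneously at t = LCM of the periods.
468 = 2^2 × 3^2 × 13
324 = 2^2 × 3^4
LCM(468, 324) = 2^2 × 3^4 × 13 = 4212.
Rotations for period 468: 4212 / 468 = 9.

9 rotations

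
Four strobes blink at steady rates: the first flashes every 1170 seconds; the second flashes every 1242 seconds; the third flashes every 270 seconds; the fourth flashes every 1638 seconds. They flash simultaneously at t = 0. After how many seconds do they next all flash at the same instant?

565110 seconds

The first simultaneous occurrence is after LCM of the individual periods.
1170 = 2 × 3^2 × 5 × 13
1242 = 2 × 3^3 × 23
270 = 2 × 3^3 × 5
1638 = 2 × 3^2 × 7 × 13
LCM(1170, 1242, 270, 1638) = 2 × 3^3 × 5 × 7 × 13 × 23 = 565110.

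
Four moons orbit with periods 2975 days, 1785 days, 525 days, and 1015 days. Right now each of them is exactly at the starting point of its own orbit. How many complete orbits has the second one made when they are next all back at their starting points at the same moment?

They are all back at their starting positions together after one LCM of the periods.
2975 = 5^2 × 7 × 17
1785 = 3 × 5 × 7 × 17
525 = 3 × 5^2 × 7
1015 = 5 × 7 × 29
LCM(2975, 1785, 525, 1015) = 3 × 5^2 × 7 × 17 × 29 = 258825.
Orbits for period 1785: 258825 / 1785 = 145.

145 orbits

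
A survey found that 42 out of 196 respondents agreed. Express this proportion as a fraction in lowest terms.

3/14

42 = 2 × 3 × 7
196 = 2^2 × 7^2
gcd(42, 196) = 2 × 7 = 14.
Divide numerator and denominator by 14: 42/196 = 3/14.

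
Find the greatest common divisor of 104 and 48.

8

104 = 2^3 × 13
48 = 2^4 × 3
gcd(104, 48) = 2^3 = 8.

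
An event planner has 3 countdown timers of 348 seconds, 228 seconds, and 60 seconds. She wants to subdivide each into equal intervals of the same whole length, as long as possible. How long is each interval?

The interval must divide each timer length; the longest such is the gcd.
348 = 2^2 × 3 × 29
228 = 2^2 × 3 × 19
60 = 2^2 × 3 × 5
gcd(348, 228, 60) = 2^2 × 3 = 12.

12 seconds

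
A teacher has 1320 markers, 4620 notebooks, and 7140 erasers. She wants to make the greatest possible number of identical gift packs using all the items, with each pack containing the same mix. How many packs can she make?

60 packs

The pack count must divide each quantity, so the greatest is gcd(1320, 4620, 7140).
1320 = 2^3 × 3 × 5 × 11
4620 = 2^2 × 3 × 5 × 7 × 11
7140 = 2^2 × 3 × 5 × 7 × 17
gcd(1320, 4620, 7140) = 2^2 × 3 × 5 = 60.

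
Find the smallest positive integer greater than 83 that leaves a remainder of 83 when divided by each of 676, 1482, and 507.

38615

N − 83 must be a common multiple of 676, 1482, and 507.
676 = 2^2 × 13^2
1482 = 2 × 3 × 13 × 19
507 = 3 × 13^2
LCM(676, 1482, 507) = 2^2 × 3 × 13^2 × 19 = 38532.
Smallest N > 83 is LCM + 83 = 38532 + 83 = 38615.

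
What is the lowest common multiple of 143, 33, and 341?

13299

143 = 11 × 13
33 = 3 × 11
341 = 11 × 31
LCM(143, 33, 341) = 3 × 11 × 13 × 31 = 13299.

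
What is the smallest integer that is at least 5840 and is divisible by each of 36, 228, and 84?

9576

The integer must be a common multiple of 36, 228, and 84, so a multiple of their LCM.
36 = 2^2 × 3^2
228 = 2^2 × 3 × 19
84 = 2^2 × 3 × 7
LCM(36, 228, 84) = 2^2 × 3^2 × 7 × 19 = 4788.
Smallest multiple of 4788 that is ≥ 5840: ⌈5840/4788⌉ × 4788 = 2 × 4788 = 9576.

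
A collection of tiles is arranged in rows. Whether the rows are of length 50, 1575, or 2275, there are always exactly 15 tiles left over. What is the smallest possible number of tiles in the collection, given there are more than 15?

40965

N − 15 must be a common multiple of 50, 1575, and 2275.
50 = 2 × 5^2
1575 = 3^2 × 5^2 × 7
2275 = 5^2 × 7 × 13
LCM(50, 1575, 2275) = 2 × 3^2 × 5^2 × 7 × 13 = 40950.
Smallest N > 15 is LCM + 15 = 40950 + 15 = 40965.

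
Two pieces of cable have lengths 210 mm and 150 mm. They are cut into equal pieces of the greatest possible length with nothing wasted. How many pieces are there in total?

Piece length = gcd(210, 150).
210 = 2 × 3 × 5 × 7
150 = 2 × 3 × 5^2
gcd(210, 150) = 2 × 3 × 5 = 30.
Total pieces = 210/30 + 150/30 = 7 + 5 = 12.

12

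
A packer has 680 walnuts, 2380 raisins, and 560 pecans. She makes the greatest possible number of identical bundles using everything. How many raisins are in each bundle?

Number of bundles = gcd(680, 2380, 560).
680 = 2^3 × 5 × 17
2380 = 2^2 × 5 × 7 × 17
560 = 2^4 × 5 × 7
gcd(680, 2380, 560) = 2^2 × 5 = 20.
raisins per bundle = 2380 / 20 = 119.

119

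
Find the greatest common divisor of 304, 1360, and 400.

16

304 = 2^4 × 19
1360 = 2^4 × 5 × 17
400 = 2^4 × 5^2
gcd(304, 1360, 400) = 2^4 = 16.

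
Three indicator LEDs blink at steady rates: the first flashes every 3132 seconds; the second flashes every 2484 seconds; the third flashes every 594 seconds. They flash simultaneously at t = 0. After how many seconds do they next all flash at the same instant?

The first simultaneous occurrence is after LCM of the individual periods.
3132 = 2^2 × 3^3 × 29
2484 = 2^2 × 3^3 × 23
594 = 2 × 3^3 × 11
LCM(3132, 2484, 594) = 2^2 × 3^3 × 11 × 23 × 29 = 792396.

792396 seconds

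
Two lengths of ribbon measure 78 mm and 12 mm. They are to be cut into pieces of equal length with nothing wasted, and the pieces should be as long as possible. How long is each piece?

6 mm

Each piece length must divide every original length, so the longest possible is gcd(78, 12).
78 = 2 × 3 × 13
12 = 2^2 × 3
gcd(78, 12) = 2 × 3 = 6.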